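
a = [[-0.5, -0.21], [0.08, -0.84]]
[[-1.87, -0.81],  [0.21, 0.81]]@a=[[0.87, 1.07], [-0.04, -0.72]]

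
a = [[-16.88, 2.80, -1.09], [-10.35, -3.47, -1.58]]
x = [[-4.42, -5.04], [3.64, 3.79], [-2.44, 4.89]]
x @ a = [[126.77, 5.11, 12.78], [-100.67, -2.96, -9.96], [-9.42, -23.80, -5.07]]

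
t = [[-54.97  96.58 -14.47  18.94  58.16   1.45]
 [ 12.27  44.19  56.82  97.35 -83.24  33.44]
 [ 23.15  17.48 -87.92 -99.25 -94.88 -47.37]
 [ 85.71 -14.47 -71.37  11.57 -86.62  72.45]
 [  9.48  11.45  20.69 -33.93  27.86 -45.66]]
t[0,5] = 1.45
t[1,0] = 12.27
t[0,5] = 1.45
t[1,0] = 12.27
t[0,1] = 96.58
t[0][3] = 18.94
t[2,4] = -94.88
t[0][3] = 18.94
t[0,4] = 58.16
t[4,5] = -45.66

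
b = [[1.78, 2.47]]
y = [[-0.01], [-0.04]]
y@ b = [[-0.02, -0.02], [-0.07, -0.10]]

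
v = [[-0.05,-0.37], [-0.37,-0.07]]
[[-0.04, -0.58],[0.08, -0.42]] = v @ [[-0.25, 0.87], [0.14, 1.46]]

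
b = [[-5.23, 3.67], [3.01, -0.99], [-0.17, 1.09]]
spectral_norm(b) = 7.12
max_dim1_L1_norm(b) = 8.9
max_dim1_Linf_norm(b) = 5.23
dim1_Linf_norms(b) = [5.23, 3.01, 1.09]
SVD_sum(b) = [[-5.38,3.43], [2.59,-1.65], [-0.61,0.39]] + [[0.15, 0.24], [0.42, 0.66], [0.44, 0.70]]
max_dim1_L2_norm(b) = 6.39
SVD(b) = [[-0.9,-0.24], [0.43,-0.67], [-0.1,-0.7]] @ diag([7.120404583429342, 1.1742395702233956]) @ [[0.84, -0.54], [-0.54, -0.84]]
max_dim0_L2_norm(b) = 6.04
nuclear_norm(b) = 8.29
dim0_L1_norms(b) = [8.41, 5.75]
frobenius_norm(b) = 7.22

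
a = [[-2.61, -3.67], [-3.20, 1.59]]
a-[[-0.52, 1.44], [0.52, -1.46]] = [[-2.09, -5.11],[-3.72, 3.05]]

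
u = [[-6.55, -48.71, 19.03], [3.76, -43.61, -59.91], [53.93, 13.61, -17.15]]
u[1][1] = -43.61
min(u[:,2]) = -59.91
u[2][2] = -17.15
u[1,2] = -59.91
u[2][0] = 53.93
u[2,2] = -17.15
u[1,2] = -59.91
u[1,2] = -59.91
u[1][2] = -59.91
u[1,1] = -43.61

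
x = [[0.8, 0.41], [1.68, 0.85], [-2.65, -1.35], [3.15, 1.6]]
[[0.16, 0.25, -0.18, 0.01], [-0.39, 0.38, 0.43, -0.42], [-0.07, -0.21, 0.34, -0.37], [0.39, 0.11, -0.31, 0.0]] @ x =[[1.06,0.54], [-2.14,-1.09], [-2.48,-1.26], [1.32,0.67]]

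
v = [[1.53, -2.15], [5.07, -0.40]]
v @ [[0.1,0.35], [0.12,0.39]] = [[-0.10, -0.30], [0.46, 1.62]]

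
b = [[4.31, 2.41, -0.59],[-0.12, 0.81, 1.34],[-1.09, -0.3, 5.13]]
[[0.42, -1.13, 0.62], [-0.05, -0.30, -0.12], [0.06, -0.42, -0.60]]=b@ [[0.16, -0.18, 0.12], [-0.10, -0.18, 0.02], [0.04, -0.13, -0.09]]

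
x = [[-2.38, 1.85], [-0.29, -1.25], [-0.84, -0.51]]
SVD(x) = [[-0.98, -0.09],[0.19, -0.77],[-0.1, -0.63]] @ diag([3.0841422631401154, 1.4789410065019386]) @ [[0.76, -0.65],[0.65, 0.76]]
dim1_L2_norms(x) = [3.01, 1.28, 0.98]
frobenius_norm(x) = 3.42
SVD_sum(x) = [[-2.3, 1.95], [0.45, -0.38], [-0.24, 0.20]] + [[-0.08, -0.1],[-0.74, -0.87],[-0.6, -0.71]]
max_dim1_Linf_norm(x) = 2.38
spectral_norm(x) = 3.08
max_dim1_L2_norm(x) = 3.01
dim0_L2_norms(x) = [2.54, 2.29]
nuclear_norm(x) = 4.56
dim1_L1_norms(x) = [4.23, 1.54, 1.35]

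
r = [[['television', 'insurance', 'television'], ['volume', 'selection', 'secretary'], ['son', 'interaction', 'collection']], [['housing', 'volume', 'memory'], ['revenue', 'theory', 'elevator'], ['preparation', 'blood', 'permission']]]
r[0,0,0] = 'television'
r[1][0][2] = 'memory'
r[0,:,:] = [['television', 'insurance', 'television'], ['volume', 'selection', 'secretary'], ['son', 'interaction', 'collection']]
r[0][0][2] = 'television'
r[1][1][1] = 'theory'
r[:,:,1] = [['insurance', 'selection', 'interaction'], ['volume', 'theory', 'blood']]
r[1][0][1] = 'volume'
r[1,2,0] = 'preparation'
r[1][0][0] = 'housing'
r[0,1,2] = 'secretary'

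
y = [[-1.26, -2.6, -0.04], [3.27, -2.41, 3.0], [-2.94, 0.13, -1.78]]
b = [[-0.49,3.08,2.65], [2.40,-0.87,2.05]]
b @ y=[[2.90,-5.80,4.54], [-11.90,-3.88,-6.36]]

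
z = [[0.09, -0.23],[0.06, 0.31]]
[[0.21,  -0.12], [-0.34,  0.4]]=z @ [[-0.32, 1.31], [-1.02, 1.03]]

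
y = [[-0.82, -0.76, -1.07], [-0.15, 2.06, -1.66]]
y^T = [[-0.82, -0.15], [-0.76, 2.06], [-1.07, -1.66]]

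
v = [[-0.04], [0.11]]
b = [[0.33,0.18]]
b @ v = [[0.01]]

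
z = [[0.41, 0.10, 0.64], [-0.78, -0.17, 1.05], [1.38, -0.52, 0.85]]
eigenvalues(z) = [(1.51+0j), (-0.21+0.69j), (-0.21-0.69j)]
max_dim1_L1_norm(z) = 2.75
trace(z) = 1.09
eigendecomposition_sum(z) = [[0.73-0.00j, -0.12+0.00j, (0.52+0j)], [(0.41-0j), -0.07+0.00j, (0.29+0j)], [(1.2-0j), -0.19+0.00j, 0.85+0.00j]] + [[(-0.16+0.15j), (0.11+0.06j), (0.06-0.11j)], [(-0.59-0.28j), (-0.05+0.38j), (0.38+0.05j)], [(0.09-0.27j), (-0.16-0j), 0.17j]] + [[-0.16-0.15j, 0.11-0.06j, 0.06+0.11j], [-0.59+0.28j, -0.05-0.38j, (0.38-0.05j)], [0.09+0.27j, (-0.16+0j), 0.00-0.17j]]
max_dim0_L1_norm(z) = 2.57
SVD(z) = [[-0.36, -0.19, -0.91], [-0.02, -0.98, 0.21], [-0.93, 0.09, 0.35]] @ diag([1.8191303055600352, 1.3463637029982856, 0.32073308317321536]) @ [[-0.78, 0.25, -0.58],[0.61, 0.07, -0.79],[-0.15, -0.97, -0.21]]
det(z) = 0.79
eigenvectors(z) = [[(0.5+0j), (0.11-0.27j), (0.11+0.27j)], [0.28+0.00j, 0.88+0.00j, (0.88-0j)], [0.82+0.00j, 0.05+0.38j, (0.05-0.38j)]]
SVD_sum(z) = [[0.52,-0.16,0.38], [0.03,-0.01,0.02], [1.32,-0.42,0.97]] + [[-0.15,-0.02,0.2], [-0.80,-0.1,1.04], [0.08,0.01,-0.10]] + [[0.05, 0.28, 0.06], [-0.01, -0.06, -0.01], [-0.02, -0.11, -0.02]]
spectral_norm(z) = 1.82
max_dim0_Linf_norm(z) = 1.38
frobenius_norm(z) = 2.29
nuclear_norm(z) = 3.49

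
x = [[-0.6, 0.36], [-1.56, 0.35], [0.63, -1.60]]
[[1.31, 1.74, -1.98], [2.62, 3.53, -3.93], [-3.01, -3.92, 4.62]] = x @ [[-1.38, -1.88, 2.05], [1.34, 1.71, -2.08]]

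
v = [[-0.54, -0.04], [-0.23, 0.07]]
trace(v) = -0.47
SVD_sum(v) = [[-0.54, -0.01], [-0.23, -0.0]] + [[0.0, -0.03],[-0.0, 0.07]]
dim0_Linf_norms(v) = [0.54, 0.07]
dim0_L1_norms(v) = [0.77, 0.11]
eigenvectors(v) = [[-0.94, 0.06], [-0.35, -1.00]]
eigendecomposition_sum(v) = [[-0.54, -0.03],[-0.20, -0.01]] + [[0.0, -0.01], [-0.03, 0.08]]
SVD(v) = [[-0.92, -0.39], [-0.39, 0.92]] @ diag([0.5870174387158898, 0.08006576449042684]) @ [[1.00, 0.02], [-0.02, 1.0]]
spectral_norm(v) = 0.59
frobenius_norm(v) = 0.59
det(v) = -0.05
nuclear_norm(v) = 0.67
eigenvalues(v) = [-0.55, 0.08]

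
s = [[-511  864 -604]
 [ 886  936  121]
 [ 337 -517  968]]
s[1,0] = 886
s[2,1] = -517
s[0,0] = -511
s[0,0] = -511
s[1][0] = 886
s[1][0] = 886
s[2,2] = 968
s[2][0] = 337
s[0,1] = 864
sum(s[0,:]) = -251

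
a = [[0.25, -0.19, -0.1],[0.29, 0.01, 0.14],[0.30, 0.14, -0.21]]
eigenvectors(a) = [[(0.13+0.57j), 0.13-0.57j, 0.01+0.00j], [0.66+0.00j, (0.66-0j), -0.45+0.00j], [(0.45+0.13j), (0.45-0.13j), (0.89+0j)]]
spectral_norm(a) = 0.50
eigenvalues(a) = [(0.16+0.28j), (0.16-0.28j), (-0.28+0j)]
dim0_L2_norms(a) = [0.49, 0.24, 0.27]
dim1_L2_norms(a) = [0.33, 0.32, 0.39]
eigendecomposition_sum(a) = [[(0.12+0.11j), -0.10+0.06j, -0.05+0.03j], [0.16-0.11j, 0.04+0.12j, (0.02+0.06j)], [(0.13-0.04j), 0.09j, 0.04j]] + [[0.12-0.11j, (-0.1-0.06j), (-0.05-0.03j)], [(0.16+0.11j), 0.04-0.12j, 0.02-0.06j], [0.13+0.04j, -0.09j, 0.00-0.04j]] + [[0.00-0.00j, 0.00+0.00j, (-0+0j)], [(-0.02+0j), -0.07-0.00j, 0.10-0.00j], [0.05-0.00j, (0.13+0j), -0.21+0.00j]]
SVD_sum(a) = [[0.26,-0.00,-0.07], [0.24,-0.00,-0.06], [0.33,-0.0,-0.09]] + [[0.02,-0.05,0.07],[0.03,-0.1,0.12],[-0.04,0.11,-0.14]] + [[-0.03, -0.14, -0.1],[0.02, 0.11, 0.08],[0.01, 0.03, 0.02]]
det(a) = -0.03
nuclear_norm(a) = 0.98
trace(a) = 0.05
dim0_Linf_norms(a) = [0.3, 0.19, 0.21]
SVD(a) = [[-0.54, -0.35, -0.77], [-0.49, -0.62, 0.62], [-0.69, 0.71, 0.16]] @ diag([0.49938809628556297, 0.2608922856658762, 0.2205600702038249]) @ [[-0.97, 0.0, 0.26], [-0.21, 0.61, -0.77], [0.16, 0.79, 0.59]]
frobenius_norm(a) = 0.61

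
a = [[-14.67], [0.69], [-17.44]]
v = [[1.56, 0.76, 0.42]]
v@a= [[-29.69]]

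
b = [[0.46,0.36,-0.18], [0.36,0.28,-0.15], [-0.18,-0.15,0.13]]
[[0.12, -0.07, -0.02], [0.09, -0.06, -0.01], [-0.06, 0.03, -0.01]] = b @ [[-0.10, 0.01, 0.04], [0.35, -0.21, -0.34], [-0.20, 0.02, -0.44]]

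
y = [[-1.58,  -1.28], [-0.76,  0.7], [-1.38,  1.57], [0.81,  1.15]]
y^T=[[-1.58, -0.76, -1.38, 0.81], [-1.28, 0.70, 1.57, 1.15]]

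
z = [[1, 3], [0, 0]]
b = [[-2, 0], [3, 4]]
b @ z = [[-2, -6], [3, 9]]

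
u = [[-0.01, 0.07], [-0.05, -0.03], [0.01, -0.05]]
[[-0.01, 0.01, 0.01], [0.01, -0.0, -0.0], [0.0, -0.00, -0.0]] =u@ [[-0.12, -0.02, 0.01], [-0.12, 0.09, 0.10]]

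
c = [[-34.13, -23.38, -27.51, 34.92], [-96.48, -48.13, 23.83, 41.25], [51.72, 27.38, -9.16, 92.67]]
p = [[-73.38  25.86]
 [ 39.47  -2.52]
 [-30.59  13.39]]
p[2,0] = -30.59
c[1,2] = 23.83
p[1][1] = -2.52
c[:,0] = [-34.13, -96.48, 51.72]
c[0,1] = -23.38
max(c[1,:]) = 41.25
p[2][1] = 13.39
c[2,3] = 92.67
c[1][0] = -96.48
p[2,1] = 13.39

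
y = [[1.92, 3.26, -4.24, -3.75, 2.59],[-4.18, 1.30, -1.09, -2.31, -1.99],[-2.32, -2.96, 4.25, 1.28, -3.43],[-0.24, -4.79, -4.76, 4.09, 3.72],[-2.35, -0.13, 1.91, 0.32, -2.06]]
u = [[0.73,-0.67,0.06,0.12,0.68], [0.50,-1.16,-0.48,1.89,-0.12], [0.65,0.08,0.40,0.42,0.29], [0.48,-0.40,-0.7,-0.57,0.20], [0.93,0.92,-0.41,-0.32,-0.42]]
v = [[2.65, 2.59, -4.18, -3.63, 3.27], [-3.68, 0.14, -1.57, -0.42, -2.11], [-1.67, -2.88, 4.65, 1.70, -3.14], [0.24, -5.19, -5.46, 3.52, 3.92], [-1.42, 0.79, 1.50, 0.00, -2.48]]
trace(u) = -1.02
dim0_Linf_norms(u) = [0.93, 1.16, 0.7, 1.89, 0.68]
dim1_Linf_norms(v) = [4.18, 3.68, 4.65, 5.46, 2.48]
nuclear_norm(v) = 25.80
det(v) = 214.46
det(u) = 0.06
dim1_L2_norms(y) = [7.28, 5.44, 6.75, 8.73, 3.68]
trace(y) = 9.50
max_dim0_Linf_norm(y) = 4.79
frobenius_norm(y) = 14.77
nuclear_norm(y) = 25.86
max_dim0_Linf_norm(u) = 1.89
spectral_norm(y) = 10.51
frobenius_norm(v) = 14.72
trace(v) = 8.48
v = y + u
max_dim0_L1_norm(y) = 16.25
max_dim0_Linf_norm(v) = 5.46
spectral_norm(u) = 2.49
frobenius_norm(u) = 3.34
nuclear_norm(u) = 6.30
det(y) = -62.18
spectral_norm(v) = 11.02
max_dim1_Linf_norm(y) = 4.79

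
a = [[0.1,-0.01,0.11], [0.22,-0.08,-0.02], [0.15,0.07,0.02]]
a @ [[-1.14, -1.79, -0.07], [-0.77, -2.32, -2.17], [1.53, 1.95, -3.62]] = [[0.06, 0.06, -0.38], [-0.22, -0.25, 0.23], [-0.19, -0.39, -0.23]]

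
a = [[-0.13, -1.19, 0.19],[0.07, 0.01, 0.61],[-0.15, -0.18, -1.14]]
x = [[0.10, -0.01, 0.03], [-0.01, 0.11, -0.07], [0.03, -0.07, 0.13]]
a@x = [[0.00, -0.14, 0.10], [0.03, -0.04, 0.08], [-0.05, 0.06, -0.14]]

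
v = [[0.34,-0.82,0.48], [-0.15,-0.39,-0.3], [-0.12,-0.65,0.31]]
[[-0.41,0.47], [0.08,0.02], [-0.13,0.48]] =v @ [[-0.44,  -0.38], [0.16,  -0.37], [-0.27,  0.61]]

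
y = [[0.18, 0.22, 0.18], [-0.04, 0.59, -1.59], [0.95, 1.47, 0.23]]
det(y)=0.003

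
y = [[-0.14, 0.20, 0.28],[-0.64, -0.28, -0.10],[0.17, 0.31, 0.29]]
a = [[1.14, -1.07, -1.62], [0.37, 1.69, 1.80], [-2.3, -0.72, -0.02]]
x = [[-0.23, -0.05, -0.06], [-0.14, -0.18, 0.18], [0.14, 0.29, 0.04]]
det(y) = -0.00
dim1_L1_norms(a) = [3.83, 3.86, 3.04]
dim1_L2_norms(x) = [0.24, 0.29, 0.32]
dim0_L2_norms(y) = [0.68, 0.46, 0.42]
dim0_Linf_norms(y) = [0.64, 0.31, 0.29]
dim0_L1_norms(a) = [3.81, 3.48, 3.44]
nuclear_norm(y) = 1.26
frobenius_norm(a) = 4.14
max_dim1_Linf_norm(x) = 0.29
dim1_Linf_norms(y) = [0.28, 0.64, 0.31]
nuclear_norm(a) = 5.83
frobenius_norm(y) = 0.92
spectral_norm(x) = 0.43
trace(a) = 2.81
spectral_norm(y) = 0.79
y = x @ a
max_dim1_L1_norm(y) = 1.02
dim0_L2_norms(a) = [2.59, 2.13, 2.42]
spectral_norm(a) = 3.17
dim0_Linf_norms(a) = [2.3, 1.69, 1.8]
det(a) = -0.00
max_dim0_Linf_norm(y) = 0.64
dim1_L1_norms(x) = [0.34, 0.5, 0.47]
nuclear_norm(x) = 0.78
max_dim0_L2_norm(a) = 2.59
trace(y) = -0.13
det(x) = 0.01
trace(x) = -0.37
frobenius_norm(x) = 0.50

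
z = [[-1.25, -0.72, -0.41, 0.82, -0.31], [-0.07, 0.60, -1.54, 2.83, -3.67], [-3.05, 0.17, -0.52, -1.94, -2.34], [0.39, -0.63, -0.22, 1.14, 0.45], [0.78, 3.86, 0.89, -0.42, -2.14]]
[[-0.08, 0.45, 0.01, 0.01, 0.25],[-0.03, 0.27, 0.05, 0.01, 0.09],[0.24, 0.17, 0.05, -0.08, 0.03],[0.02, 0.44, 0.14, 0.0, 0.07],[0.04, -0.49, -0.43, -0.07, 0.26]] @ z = [[0.24, 1.29, -0.45, 1.09, -2.18], [-0.06, 0.53, -0.35, 0.62, -1.29], [-0.47, 0.10, -0.34, 0.48, -0.92], [-0.43, 0.54, -0.70, 0.96, -2.1], [1.47, 0.65, 1.21, -0.71, 2.20]]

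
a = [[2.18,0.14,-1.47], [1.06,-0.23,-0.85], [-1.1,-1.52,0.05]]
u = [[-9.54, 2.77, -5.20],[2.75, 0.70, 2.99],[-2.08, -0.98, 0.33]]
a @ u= [[-17.35, 7.58, -11.40], [-8.98, 3.61, -6.48], [6.21, -4.16, 1.19]]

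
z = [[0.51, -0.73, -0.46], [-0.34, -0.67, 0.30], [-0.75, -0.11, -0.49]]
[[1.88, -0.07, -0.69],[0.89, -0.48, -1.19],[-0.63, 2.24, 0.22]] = z @ [[1.08, -1.54, -0.0], [-1.85, 0.47, 1.43], [0.05, -2.31, -0.76]]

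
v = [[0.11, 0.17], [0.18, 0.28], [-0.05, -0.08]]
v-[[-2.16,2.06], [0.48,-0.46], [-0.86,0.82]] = [[2.27, -1.89], [-0.30, 0.74], [0.81, -0.9]]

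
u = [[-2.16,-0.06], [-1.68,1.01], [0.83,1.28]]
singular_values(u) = [2.87, 1.62]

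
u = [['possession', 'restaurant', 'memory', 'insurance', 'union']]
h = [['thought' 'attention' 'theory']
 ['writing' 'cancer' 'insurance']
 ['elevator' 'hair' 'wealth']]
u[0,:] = ['possession', 'restaurant', 'memory', 'insurance', 'union']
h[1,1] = 'cancer'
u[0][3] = 'insurance'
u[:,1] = ['restaurant']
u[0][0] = 'possession'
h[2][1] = 'hair'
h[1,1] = 'cancer'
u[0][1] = 'restaurant'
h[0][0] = 'thought'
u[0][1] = 'restaurant'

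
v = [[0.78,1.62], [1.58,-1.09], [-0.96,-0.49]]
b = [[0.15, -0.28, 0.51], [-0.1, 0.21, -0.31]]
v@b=[[-0.05,  0.12,  -0.10],[0.35,  -0.67,  1.14],[-0.09,  0.17,  -0.34]]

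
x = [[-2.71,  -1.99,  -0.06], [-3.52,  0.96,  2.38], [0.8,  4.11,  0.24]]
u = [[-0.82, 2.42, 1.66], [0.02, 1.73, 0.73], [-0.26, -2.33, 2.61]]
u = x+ [[1.89,4.41,1.72], [3.54,0.77,-1.65], [-1.06,-6.44,2.37]]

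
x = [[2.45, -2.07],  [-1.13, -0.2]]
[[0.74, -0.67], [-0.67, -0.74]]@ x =[[2.57,-1.40], [-0.81,1.53]]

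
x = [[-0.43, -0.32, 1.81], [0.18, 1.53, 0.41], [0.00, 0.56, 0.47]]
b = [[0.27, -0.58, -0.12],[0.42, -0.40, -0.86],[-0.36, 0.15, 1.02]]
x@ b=[[-0.90, 0.65, 2.17], [0.54, -0.65, -0.92], [0.07, -0.15, -0.0]]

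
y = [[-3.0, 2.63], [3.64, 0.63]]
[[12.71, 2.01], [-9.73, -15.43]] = y @ [[-2.93,-3.65], [1.49,-3.40]]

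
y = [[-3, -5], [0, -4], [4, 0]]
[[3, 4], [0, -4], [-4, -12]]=y @[[-1, -3], [0, 1]]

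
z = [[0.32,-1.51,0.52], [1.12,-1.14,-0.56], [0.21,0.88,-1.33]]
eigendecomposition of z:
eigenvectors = [[(0.64+0j),0.28+0.46j,(0.28-0.46j)],  [(0.49+0j),(0.66+0j),0.66-0.00j],  [0.59+0.00j,(0.26-0.46j),0.26+0.46j]]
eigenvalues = [(-0.37+0j), (-0.89+1.16j), (-0.89-1.16j)]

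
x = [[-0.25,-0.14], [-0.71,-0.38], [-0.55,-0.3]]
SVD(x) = [[-0.27, 0.72], [-0.76, -0.57], [-0.59, 0.4]] @ diag([1.0597475893113033, 0.005920046358039221]) @ [[0.88,0.48], [0.48,-0.88]]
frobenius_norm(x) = 1.06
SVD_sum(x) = [[-0.25, -0.14], [-0.71, -0.38], [-0.55, -0.3]] + [[0.00,  -0.00], [-0.0,  0.0], [0.00,  -0.0]]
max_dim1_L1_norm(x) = 1.09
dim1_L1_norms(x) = [0.39, 1.09, 0.85]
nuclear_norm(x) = 1.07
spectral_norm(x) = 1.06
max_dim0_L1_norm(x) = 1.51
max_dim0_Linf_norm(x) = 0.71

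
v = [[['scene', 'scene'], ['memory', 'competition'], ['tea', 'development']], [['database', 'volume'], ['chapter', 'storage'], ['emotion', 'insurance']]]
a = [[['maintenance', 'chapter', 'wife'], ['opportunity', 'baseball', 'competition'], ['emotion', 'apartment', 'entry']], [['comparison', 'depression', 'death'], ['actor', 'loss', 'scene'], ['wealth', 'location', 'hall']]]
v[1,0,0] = 'database'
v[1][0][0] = 'database'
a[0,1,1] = 'baseball'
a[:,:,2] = [['wife', 'competition', 'entry'], ['death', 'scene', 'hall']]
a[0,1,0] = 'opportunity'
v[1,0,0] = 'database'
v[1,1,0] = 'chapter'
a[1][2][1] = 'location'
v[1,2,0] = 'emotion'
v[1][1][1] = 'storage'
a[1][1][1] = 'loss'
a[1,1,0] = 'actor'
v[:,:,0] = [['scene', 'memory', 'tea'], ['database', 'chapter', 'emotion']]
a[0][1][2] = 'competition'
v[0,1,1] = 'competition'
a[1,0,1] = 'depression'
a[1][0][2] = 'death'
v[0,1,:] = ['memory', 'competition']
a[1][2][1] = 'location'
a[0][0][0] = 'maintenance'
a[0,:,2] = ['wife', 'competition', 'entry']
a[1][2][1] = 'location'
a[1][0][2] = 'death'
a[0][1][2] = 'competition'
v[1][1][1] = 'storage'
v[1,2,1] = 'insurance'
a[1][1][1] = 'loss'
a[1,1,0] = 'actor'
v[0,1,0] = 'memory'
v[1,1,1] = 'storage'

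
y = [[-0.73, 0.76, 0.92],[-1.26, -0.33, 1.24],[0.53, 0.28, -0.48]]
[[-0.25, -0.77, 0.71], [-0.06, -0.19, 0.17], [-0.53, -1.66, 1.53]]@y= [[1.53, 0.26, -1.53], [0.37, 0.06, -0.37], [3.29, 0.57, -3.28]]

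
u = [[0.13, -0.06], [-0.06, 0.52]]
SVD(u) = [[-0.15, 0.99], [0.99, 0.15]] @ diag([0.5290220576310317, 0.12097794236896835]) @ [[-0.15, 0.99], [0.99, 0.15]]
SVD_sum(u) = [[0.01, -0.08], [-0.08, 0.52]] + [[0.12, 0.02], [0.02, 0.00]]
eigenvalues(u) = [0.12, 0.53]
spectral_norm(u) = 0.53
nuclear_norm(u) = 0.65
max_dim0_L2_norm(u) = 0.52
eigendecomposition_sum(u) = [[0.12, 0.02],[0.02, 0.00]] + [[0.01, -0.08], [-0.08, 0.52]]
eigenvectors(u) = [[-0.99, 0.15], [-0.15, -0.99]]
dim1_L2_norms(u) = [0.14, 0.52]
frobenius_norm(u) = 0.54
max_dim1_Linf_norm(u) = 0.52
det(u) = 0.06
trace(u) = 0.65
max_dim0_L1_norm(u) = 0.58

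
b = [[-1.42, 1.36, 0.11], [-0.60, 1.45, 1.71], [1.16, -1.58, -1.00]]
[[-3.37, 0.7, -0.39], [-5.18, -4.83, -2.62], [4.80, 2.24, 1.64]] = b@[[1.83, -0.82, -2.25],[-0.4, -0.10, -2.63],[-2.05, -3.03, -0.09]]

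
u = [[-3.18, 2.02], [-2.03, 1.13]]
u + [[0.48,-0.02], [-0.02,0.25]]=[[-2.7, 2.0], [-2.05, 1.38]]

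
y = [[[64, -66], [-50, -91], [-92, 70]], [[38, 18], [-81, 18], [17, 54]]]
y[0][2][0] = -92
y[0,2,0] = -92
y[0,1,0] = -50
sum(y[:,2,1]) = 124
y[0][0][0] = 64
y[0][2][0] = -92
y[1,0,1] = 18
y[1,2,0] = 17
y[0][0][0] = 64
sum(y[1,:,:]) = 64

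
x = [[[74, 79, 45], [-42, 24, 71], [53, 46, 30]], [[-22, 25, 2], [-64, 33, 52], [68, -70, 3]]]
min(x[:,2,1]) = -70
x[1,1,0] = -64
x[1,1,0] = -64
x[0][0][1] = 79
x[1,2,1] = -70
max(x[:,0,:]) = 79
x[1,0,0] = -22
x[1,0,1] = 25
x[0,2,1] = 46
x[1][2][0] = 68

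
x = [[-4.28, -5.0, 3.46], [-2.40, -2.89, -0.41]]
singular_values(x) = [8.11, 1.94]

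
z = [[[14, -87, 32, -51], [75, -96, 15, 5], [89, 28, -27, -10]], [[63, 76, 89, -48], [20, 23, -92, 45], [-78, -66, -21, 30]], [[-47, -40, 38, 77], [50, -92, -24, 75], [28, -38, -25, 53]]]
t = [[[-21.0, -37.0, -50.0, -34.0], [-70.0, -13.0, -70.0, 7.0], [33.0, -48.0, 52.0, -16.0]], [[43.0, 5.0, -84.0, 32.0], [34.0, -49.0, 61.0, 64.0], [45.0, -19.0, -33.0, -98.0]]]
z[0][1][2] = 15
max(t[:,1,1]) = -13.0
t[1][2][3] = -98.0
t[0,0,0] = -21.0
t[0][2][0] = 33.0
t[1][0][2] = -84.0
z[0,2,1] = 28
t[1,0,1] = 5.0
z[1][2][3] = 30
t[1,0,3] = 32.0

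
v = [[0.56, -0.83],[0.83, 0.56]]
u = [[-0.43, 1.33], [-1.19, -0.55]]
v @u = [[0.75, 1.2], [-1.02, 0.80]]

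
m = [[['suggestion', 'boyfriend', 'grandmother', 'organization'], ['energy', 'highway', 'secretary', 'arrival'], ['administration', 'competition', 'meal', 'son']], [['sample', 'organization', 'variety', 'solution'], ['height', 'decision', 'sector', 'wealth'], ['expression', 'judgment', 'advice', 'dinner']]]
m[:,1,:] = [['energy', 'highway', 'secretary', 'arrival'], ['height', 'decision', 'sector', 'wealth']]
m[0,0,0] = 'suggestion'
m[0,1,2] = 'secretary'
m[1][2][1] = 'judgment'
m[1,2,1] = 'judgment'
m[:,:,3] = [['organization', 'arrival', 'son'], ['solution', 'wealth', 'dinner']]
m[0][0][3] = 'organization'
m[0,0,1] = 'boyfriend'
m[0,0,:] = ['suggestion', 'boyfriend', 'grandmother', 'organization']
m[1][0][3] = 'solution'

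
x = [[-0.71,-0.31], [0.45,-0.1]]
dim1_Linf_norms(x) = [0.71, 0.45]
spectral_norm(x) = 0.87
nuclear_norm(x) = 1.11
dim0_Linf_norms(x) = [0.71, 0.31]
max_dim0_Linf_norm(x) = 0.71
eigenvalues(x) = [(-0.4+0.22j), (-0.4-0.22j)]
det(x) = 0.21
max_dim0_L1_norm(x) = 1.16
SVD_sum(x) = [[-0.74, -0.2], [0.39, 0.11]] + [[0.03, -0.11], [0.06, -0.21]]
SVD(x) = [[-0.88,0.47], [0.47,0.88]] @ diag([0.8682899480120165, 0.24243053887926252]) @ [[0.97, 0.26], [0.26, -0.97]]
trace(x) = -0.81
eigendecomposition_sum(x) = [[-0.35-0.18j,(-0.15-0.29j)], [(0.22+0.42j),-0.05+0.39j]] + [[-0.36+0.18j, -0.16+0.29j], [0.22-0.42j, -0.05-0.39j]]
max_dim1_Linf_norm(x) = 0.71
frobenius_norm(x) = 0.90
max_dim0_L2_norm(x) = 0.84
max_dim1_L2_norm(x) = 0.77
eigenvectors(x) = [[(0.52-0.37j), (0.52+0.37j)], [-0.77+0.00j, -0.77-0.00j]]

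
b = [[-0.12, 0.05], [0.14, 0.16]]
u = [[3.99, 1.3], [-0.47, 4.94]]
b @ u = [[-0.5, 0.09], [0.48, 0.97]]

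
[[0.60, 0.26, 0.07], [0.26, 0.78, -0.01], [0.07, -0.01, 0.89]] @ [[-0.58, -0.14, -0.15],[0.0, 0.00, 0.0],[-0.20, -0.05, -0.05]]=[[-0.36,-0.09,-0.09],[-0.15,-0.04,-0.04],[-0.22,-0.05,-0.06]]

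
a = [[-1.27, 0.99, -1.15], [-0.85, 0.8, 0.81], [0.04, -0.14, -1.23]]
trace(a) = -1.70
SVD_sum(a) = [[-1.26,  0.98,  -1.18], [-0.29,  0.22,  -0.27], [-0.4,  0.31,  -0.38]] + [[-0.01, 0.02, 0.03], [-0.56, 0.58, 1.08], [0.44, -0.45, -0.85]] + [[-0.0, -0.0, 0.00], [0.0, 0.0, -0.00], [0.0, 0.0, -0.00]]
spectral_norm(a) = 2.13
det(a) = 0.00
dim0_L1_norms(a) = [2.16, 1.93, 3.19]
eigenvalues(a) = [0.0, -0.46, -1.25]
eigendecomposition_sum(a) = [[-0.01,  0.01,  0.01],[-0.01,  0.01,  0.02],[0.00,  -0.0,  -0.0]] + [[-1.08, 1.16, 2.82], [-0.78, 0.84, 2.05], [0.09, -0.09, -0.23]] + [[-0.19, -0.18, -3.99],[-0.06, -0.06, -1.26],[-0.05, -0.05, -1.00]]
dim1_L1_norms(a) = [3.41, 2.46, 1.41]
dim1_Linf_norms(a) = [1.27, 0.85, 1.23]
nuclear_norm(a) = 3.84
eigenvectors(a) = [[-0.65, -0.81, 0.93], [-0.76, -0.59, 0.29], [0.07, 0.06, 0.23]]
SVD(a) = [[-0.93, -0.02, -0.37], [-0.21, -0.79, 0.58], [-0.3, 0.62, 0.73]] @ diag([2.1272002410947985, 1.7155811288816034, 0.0007242316982803041]) @ [[0.63, -0.49, 0.6],  [0.42, -0.43, -0.80],  [0.65, 0.76, -0.07]]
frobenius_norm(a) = 2.73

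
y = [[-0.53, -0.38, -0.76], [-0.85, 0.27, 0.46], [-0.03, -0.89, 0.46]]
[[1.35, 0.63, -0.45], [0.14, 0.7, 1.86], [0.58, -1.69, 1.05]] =y @ [[-0.85, -0.87, -1.36],[-0.98, 1.44, -0.27],[-0.69, -0.94, 1.68]]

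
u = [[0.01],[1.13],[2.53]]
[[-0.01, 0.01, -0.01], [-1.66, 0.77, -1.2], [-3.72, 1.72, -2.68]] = u @ [[-1.47,  0.68,  -1.06]]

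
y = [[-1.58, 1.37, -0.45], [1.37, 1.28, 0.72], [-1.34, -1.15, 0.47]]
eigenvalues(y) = [(-2.32+0j), (1.24+0.64j), (1.24-0.64j)]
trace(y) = 0.17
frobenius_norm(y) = 3.46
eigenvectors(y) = [[(0.88+0j), -0.28-0.11j, -0.28+0.11j], [-0.39+0.00j, (-0.25-0.35j), (-0.25+0.35j)], [(0.26+0j), (0.85+0j), (0.85-0j)]]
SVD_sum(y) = [[-0.72,-0.38,-0.11], [1.66,0.87,0.26], [-1.44,-0.75,-0.23]] + [[-0.85, 1.74, -0.39], [-0.17, 0.35, -0.08], [0.23, -0.47, 0.1]] + [[-0.01, 0.01, 0.05], [-0.12, 0.06, 0.54], [-0.13, 0.07, 0.59]]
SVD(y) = [[-0.31, -0.95, 0.06], [0.72, -0.19, 0.67], [-0.62, 0.25, 0.74]] @ diag([2.632134008723031, 2.083047143548262, 0.8253999987151975]) @ [[0.88,0.46,0.14], [0.43,-0.88,0.20], [-0.21,0.11,0.97]]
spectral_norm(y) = 2.63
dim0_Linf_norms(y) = [1.58, 1.37, 0.72]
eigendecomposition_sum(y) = [[(-1.92+0j), 0.58-0.00j, -0.46+0.00j], [(0.85-0j), -0.26+0.00j, 0.20-0.00j], [(-0.57+0j), 0.17-0.00j, -0.14+0.00j]] + [[0.17-0.07j, 0.39-0.38j, 0.01-0.32j],  [(0.26+0.05j), (0.77-0.14j), (0.26-0.37j)],  [-0.38+0.37j, -0.66+1.41j, 0.30+0.85j]] + [[0.17+0.07j, (0.39+0.38j), 0.01+0.32j], [0.26-0.05j, 0.77+0.14j, (0.26+0.37j)], [-0.38-0.37j, (-0.66-1.41j), (0.3-0.85j)]]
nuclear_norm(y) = 5.54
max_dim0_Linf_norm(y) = 1.58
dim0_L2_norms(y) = [2.48, 2.2, 0.97]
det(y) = -4.53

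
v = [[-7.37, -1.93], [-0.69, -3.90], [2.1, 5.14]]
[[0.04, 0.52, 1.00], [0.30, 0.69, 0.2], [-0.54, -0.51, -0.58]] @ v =[[1.45, 3.03], [-2.27, -2.24], [3.11, 0.05]]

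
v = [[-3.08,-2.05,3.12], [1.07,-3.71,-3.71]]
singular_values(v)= [5.81, 4.28]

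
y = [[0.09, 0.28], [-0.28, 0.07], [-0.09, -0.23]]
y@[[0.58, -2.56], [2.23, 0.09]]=[[0.68, -0.21], [-0.01, 0.72], [-0.57, 0.21]]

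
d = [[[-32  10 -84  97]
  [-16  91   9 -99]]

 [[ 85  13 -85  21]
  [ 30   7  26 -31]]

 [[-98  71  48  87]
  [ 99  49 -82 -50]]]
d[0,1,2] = 9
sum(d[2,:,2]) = -34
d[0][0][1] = 10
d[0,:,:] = [[-32, 10, -84, 97], [-16, 91, 9, -99]]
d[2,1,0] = 99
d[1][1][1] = 7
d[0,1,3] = -99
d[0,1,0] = -16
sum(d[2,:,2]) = -34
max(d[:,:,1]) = 91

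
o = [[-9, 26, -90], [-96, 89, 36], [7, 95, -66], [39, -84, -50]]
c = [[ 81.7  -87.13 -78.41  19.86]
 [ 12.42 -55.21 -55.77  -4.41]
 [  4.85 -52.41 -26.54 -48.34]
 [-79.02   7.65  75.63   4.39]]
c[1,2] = -55.77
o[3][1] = -84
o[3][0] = 39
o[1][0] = -96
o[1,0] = -96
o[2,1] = 95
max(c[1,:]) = 12.42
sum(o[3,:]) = -95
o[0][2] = -90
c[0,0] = 81.7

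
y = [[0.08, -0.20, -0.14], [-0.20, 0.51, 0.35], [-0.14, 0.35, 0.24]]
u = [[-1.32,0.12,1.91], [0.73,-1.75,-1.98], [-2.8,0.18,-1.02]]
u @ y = [[-0.40, 0.99, 0.69], [0.69, -1.73, -1.19], [-0.12, 0.29, 0.21]]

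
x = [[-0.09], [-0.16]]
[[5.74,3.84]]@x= [[-1.13]]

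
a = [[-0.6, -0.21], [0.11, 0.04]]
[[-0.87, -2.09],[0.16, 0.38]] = a @ [[0.5, 3.82], [2.72, -0.96]]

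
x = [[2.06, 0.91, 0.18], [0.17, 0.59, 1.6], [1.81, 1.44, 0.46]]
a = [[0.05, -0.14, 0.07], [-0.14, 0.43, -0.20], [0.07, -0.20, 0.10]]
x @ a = [[-0.01, 0.07, -0.02], [0.04, -0.09, 0.05], [-0.08, 0.27, -0.12]]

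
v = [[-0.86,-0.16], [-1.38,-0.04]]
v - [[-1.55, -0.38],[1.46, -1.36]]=[[0.69, 0.22], [-2.84, 1.32]]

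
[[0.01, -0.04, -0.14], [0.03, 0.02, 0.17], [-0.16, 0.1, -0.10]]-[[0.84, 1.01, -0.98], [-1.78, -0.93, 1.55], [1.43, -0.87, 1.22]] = [[-0.83, -1.05, 0.84], [1.81, 0.95, -1.38], [-1.59, 0.97, -1.32]]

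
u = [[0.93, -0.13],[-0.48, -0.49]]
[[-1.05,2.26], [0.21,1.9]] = u@[[-1.05, 1.66],  [0.6, -5.50]]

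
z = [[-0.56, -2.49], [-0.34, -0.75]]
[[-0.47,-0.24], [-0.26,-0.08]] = z @ [[0.7, 0.03], [0.03, 0.09]]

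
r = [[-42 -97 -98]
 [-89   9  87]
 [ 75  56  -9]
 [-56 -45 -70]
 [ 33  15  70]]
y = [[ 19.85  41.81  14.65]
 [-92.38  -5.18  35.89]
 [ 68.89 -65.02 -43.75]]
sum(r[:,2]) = -20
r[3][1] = -45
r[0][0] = -42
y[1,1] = -5.18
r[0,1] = -97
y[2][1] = -65.02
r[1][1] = 9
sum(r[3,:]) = -171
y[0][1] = 41.81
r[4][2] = 70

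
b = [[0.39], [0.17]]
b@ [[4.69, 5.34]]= [[1.83, 2.08], [0.8, 0.91]]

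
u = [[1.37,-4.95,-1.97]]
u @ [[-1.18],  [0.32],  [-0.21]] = [[-2.79]]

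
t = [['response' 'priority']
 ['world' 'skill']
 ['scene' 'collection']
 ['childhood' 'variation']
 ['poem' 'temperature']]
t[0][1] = 'priority'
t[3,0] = 'childhood'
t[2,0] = 'scene'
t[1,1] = 'skill'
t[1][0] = 'world'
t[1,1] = 'skill'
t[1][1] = 'skill'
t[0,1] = 'priority'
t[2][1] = 'collection'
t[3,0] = 'childhood'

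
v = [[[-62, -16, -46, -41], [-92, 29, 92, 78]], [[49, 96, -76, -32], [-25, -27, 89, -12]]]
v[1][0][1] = 96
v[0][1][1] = 29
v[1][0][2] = -76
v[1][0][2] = -76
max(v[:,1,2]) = 92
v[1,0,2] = -76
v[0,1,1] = 29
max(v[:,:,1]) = 96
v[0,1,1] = 29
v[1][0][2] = -76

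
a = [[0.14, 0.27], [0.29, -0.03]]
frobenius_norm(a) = 0.42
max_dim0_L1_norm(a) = 0.43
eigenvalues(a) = [0.35, -0.24]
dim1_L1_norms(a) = [0.41, 0.32]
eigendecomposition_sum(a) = [[0.22, 0.16], [0.17, 0.12]] + [[-0.08,  0.11], [0.12,  -0.15]]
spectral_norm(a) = 0.35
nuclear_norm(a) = 0.59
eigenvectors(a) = [[0.79, -0.58],[0.61, 0.81]]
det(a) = -0.08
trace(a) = 0.11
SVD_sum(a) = [[0.22, 0.14], [0.2, 0.12]] + [[-0.08, 0.13], [0.09, -0.15]]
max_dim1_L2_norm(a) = 0.3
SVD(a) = [[-0.75, -0.67], [-0.67, 0.75]] @ diag([0.3485191972054854, 0.23671579833049586]) @ [[-0.85, -0.52], [0.52, -0.85]]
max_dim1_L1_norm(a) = 0.41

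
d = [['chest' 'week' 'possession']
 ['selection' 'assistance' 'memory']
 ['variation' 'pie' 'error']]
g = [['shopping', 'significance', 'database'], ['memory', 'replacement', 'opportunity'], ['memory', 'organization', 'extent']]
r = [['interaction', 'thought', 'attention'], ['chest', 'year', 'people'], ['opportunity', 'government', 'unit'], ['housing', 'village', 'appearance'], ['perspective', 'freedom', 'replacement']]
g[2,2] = 'extent'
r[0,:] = ['interaction', 'thought', 'attention']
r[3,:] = ['housing', 'village', 'appearance']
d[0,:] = ['chest', 'week', 'possession']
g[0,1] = 'significance'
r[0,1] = 'thought'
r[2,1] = 'government'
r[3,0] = 'housing'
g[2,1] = 'organization'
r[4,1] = 'freedom'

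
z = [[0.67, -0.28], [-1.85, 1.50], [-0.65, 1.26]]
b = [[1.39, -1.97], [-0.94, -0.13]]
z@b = [[1.19,-1.28], [-3.98,3.45], [-2.09,1.12]]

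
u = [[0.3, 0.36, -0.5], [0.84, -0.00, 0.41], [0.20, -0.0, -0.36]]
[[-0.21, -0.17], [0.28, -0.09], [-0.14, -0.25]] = u @ [[0.11, -0.35], [-0.03, 0.5], [0.46, 0.49]]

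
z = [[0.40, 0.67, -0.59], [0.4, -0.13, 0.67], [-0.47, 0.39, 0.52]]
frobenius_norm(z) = 1.49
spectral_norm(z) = 1.12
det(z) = -0.54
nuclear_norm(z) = 2.51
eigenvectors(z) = [[0.58, -0.47, 0.37], [-0.71, 0.33, 0.7], [0.40, 0.82, 0.62]]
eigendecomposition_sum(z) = [[-0.22,0.35,-0.27], [0.27,-0.43,0.33], [-0.15,0.25,-0.19]] + [[0.40, 0.11, -0.37], [-0.28, -0.08, 0.26], [-0.68, -0.2, 0.63]] + [[0.22, 0.2, 0.04], [0.41, 0.38, 0.08], [0.37, 0.34, 0.07]]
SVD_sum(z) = [[0.25, 0.35, -0.78],[-0.15, -0.21, 0.46],[-0.12, -0.17, 0.38]] + [[-0.10,0.11,0.02], [0.19,-0.21,-0.03], [-0.44,0.48,0.08]] + [[0.26, 0.21, 0.17], [0.36, 0.29, 0.24], [0.09, 0.08, 0.06]]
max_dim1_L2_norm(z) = 0.98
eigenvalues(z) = [-0.84, 0.95, 0.68]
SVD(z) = [[-0.79, 0.21, 0.57], [0.47, -0.39, 0.79], [0.38, 0.9, 0.21]] @ diag([1.1227523045773486, 0.7366817897504251, 0.650328534831713]) @ [[-0.28, -0.4, 0.88], [-0.67, 0.73, 0.12], [0.69, 0.56, 0.47]]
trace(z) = 0.79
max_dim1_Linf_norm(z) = 0.67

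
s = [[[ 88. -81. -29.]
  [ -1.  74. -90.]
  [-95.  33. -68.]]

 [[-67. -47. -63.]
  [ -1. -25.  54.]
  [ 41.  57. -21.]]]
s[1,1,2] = 54.0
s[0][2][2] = -68.0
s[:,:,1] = [[-81.0, 74.0, 33.0], [-47.0, -25.0, 57.0]]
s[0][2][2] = -68.0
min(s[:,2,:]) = -95.0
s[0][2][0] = -95.0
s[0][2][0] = -95.0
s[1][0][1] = -47.0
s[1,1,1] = -25.0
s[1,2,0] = 41.0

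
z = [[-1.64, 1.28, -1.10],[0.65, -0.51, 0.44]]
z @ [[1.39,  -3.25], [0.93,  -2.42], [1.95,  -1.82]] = [[-3.23, 4.23], [1.29, -1.68]]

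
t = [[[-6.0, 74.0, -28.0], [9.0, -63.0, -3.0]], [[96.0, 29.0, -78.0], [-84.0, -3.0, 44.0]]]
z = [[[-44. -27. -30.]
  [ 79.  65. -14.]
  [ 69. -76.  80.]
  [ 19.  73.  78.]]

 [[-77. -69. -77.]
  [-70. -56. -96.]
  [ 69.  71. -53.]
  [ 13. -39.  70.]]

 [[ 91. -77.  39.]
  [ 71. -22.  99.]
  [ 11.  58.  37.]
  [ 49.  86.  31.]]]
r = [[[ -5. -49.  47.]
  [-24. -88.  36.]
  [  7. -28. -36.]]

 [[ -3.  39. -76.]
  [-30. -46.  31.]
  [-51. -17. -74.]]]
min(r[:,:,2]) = -76.0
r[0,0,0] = -5.0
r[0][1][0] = -24.0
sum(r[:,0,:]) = -47.0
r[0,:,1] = [-49.0, -88.0, -28.0]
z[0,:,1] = [-27.0, 65.0, -76.0, 73.0]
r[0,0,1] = -49.0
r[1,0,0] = -3.0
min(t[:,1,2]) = -3.0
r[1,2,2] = -74.0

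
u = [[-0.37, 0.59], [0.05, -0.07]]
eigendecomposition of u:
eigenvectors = [[-0.99, -0.84], [0.13, -0.54]]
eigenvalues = [-0.45, 0.01]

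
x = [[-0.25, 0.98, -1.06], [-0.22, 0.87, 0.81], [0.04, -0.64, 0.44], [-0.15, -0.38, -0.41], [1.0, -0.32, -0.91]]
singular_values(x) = [1.8, 1.63, 0.75]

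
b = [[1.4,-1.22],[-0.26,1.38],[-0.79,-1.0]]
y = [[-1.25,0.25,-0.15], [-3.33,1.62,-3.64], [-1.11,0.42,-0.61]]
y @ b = [[-1.70, 2.02], [-2.21, 9.94], [-1.18, 2.54]]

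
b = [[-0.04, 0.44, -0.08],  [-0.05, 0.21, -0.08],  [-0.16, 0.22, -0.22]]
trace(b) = -0.05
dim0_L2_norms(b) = [0.17, 0.53, 0.25]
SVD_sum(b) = [[-0.10, 0.39, -0.16], [-0.05, 0.21, -0.08], [-0.07, 0.28, -0.11]] + [[0.06,  0.05,  0.08], [0.00,  0.00,  0.00], [-0.09,  -0.06,  -0.11]] + [[-0.00, 0.0, 0.00], [0.00, -0.0, -0.00], [-0.0, 0.00, 0.0]]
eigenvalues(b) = [-0.16, -0.01, 0.12]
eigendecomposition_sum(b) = [[0.01, -0.03, 0.02], [-0.04, 0.07, -0.05], [-0.18, 0.36, -0.25]] + [[-0.01, 0.03, -0.01], [0.00, -0.0, 0.0], [0.01, -0.02, 0.01]] + [[-0.04, 0.44, -0.09], [-0.01, 0.14, -0.03], [0.01, -0.12, 0.03]]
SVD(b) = [[-0.75, -0.58, -0.33],[-0.39, -0.02, 0.92],[-0.54, 0.82, -0.21]] @ diag([0.5848932024254914, 0.18681158803598924, 0.001171465716556672]) @ [[0.23, -0.9, 0.36],[-0.57, -0.42, -0.7],[0.79, -0.04, -0.61]]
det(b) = 0.00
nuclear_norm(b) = 0.77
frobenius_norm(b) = 0.61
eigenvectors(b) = [[-0.08, 0.77, -0.92], [0.2, -0.06, -0.29], [0.98, -0.64, 0.25]]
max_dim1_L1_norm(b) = 0.6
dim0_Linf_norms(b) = [0.16, 0.44, 0.22]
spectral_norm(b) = 0.58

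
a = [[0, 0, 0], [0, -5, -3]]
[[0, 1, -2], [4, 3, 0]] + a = [[0, 1, -2], [4, -2, -3]]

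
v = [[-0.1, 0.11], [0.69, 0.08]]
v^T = [[-0.10, 0.69], [0.11, 0.08]]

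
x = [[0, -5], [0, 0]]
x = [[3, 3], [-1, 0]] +[[-3, -8], [1, 0]]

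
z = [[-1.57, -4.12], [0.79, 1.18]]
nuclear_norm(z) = 4.93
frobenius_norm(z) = 4.63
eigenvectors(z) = [[(0.92+0j),0.92-0.00j], [-0.31-0.26j,(-0.31+0.26j)]]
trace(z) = -0.39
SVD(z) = [[-0.95, 0.30],[0.30, 0.95]] @ diag([4.622095554648658, 0.303368890457001]) @ [[0.38, 0.93],[0.93, -0.38]]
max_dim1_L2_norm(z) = 4.41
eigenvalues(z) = [(-0.2+1.17j), (-0.2-1.17j)]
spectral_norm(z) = 4.62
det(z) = 1.40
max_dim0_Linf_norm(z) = 4.12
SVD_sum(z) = [[-1.65, -4.09], [0.52, 1.29]] + [[0.08, -0.03], [0.27, -0.11]]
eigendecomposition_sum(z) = [[(-0.79+0.47j), -2.06-0.34j], [(0.4+0.07j), (0.59+0.7j)]] + [[(-0.78-0.47j), (-2.06+0.34j)],[(0.4-0.07j), 0.59-0.70j]]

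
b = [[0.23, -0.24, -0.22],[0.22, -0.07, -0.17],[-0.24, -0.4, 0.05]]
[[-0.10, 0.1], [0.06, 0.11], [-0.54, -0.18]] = b @[[0.8,1.25], [0.91,-0.17], [0.28,1.02]]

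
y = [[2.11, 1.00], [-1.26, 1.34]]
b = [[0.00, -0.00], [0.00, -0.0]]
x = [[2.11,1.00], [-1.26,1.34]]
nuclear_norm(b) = 0.00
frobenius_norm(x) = 2.97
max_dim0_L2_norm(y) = 2.46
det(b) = 0.00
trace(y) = 3.45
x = b + y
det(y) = 4.09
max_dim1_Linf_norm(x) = 2.11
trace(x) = 3.45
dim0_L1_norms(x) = [3.37, 2.34]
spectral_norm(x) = 2.47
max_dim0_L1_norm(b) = 0.0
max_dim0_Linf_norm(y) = 2.11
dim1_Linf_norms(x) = [2.11, 1.34]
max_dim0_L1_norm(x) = 3.37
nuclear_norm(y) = 4.12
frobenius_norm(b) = 0.00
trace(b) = 0.00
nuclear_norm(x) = 4.12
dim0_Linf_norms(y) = [2.11, 1.34]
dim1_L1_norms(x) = [3.11, 2.6]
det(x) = 4.09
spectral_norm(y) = 2.47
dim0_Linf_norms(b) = [0.0, 0.0]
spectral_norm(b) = 0.00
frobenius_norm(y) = 2.97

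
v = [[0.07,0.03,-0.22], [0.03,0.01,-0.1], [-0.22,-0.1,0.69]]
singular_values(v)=[0.77, 0.0, 0.0]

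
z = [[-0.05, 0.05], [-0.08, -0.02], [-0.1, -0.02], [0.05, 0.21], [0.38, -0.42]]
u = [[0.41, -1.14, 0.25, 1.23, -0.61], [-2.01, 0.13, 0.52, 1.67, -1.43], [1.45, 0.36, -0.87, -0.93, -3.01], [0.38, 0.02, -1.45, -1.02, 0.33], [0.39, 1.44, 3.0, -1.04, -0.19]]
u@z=[[-0.12,0.55], [-0.42,0.84], [-1.20,1.15], [0.20,-0.31], [-0.56,-0.21]]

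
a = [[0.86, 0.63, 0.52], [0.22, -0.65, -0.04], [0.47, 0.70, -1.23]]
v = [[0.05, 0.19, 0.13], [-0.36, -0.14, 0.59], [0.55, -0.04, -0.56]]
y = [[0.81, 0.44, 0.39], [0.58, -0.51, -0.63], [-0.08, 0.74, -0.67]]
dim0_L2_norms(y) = [1.0, 1.0, 1.0]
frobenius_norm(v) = 1.08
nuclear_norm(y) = 3.00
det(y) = 1.00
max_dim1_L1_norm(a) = 2.4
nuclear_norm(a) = 3.32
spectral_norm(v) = 1.04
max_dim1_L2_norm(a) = 1.49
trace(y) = -0.37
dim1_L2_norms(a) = [1.19, 0.69, 1.49]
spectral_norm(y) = 1.00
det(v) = 0.04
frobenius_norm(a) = 2.03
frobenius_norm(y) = 1.73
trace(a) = -1.02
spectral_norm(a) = 1.53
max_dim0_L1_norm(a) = 1.98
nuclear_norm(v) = 1.44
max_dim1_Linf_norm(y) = 0.81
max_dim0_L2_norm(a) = 1.34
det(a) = 1.11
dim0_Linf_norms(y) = [0.81, 0.74, 0.67]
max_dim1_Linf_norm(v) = 0.59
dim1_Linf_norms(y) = [0.81, 0.63, 0.74]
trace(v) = -0.65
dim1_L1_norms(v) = [0.37, 1.09, 1.15]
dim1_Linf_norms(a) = [0.86, 0.65, 1.23]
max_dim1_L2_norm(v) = 0.79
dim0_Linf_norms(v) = [0.55, 0.19, 0.59]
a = y + v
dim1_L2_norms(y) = [1.0, 1.0, 1.0]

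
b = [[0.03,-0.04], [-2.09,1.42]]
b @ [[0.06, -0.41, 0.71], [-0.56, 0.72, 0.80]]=[[0.02, -0.04, -0.01], [-0.92, 1.88, -0.35]]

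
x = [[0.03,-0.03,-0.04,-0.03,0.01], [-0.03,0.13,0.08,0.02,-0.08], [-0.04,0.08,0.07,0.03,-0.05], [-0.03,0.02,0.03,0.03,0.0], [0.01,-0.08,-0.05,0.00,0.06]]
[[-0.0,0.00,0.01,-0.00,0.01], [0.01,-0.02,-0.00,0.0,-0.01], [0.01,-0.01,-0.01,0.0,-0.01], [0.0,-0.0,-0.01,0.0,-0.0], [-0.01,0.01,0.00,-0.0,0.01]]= x @ [[-0.03, 0.04, 0.14, -0.05, -0.03], [0.03, -0.1, -0.02, -0.02, -0.09], [0.03, 0.02, 0.01, 0.01, -0.02], [0.03, -0.0, -0.03, -0.04, -0.09], [-0.03, 0.10, -0.02, -0.04, -0.00]]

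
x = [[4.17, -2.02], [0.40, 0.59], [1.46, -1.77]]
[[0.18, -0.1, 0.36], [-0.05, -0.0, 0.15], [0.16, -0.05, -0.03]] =x @ [[0.00, -0.02, 0.16], [-0.09, 0.01, 0.15]]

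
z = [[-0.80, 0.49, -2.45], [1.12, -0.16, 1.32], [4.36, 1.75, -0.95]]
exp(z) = [[-0.73, -0.54, -0.03], [1.02, 1.26, -0.21], [0.5, 0.56, -0.48]]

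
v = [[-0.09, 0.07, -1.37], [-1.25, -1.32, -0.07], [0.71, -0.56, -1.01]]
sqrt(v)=[[(0.88+0.11j), 0.15+0.29j, -0.97+0.24j], [-0.84+0.35j, 0.19+0.89j, 0.19+0.73j], [0.60+0.16j, -0.30+0.39j, 0.24+0.32j]]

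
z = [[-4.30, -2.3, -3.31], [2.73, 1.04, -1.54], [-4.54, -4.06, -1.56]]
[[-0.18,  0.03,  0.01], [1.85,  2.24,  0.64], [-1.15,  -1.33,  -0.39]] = z@[[0.40,0.43,0.12],[0.02,0.09,0.03],[-0.48,-0.63,-0.18]]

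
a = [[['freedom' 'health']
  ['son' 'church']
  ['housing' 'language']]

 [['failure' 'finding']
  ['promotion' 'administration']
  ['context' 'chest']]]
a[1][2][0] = 'context'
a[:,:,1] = [['health', 'church', 'language'], ['finding', 'administration', 'chest']]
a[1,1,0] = 'promotion'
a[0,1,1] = 'church'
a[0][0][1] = 'health'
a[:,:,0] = [['freedom', 'son', 'housing'], ['failure', 'promotion', 'context']]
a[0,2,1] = 'language'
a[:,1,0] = ['son', 'promotion']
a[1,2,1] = 'chest'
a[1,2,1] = 'chest'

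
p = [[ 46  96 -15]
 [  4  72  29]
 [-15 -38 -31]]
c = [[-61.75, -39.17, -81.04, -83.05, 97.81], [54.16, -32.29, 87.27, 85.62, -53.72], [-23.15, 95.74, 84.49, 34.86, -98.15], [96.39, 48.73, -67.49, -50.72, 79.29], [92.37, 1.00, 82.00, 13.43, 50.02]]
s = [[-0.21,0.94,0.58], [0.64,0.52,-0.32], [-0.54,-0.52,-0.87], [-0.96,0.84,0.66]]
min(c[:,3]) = -83.05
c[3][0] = 96.39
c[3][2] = -67.49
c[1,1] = -32.29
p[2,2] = -31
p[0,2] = -15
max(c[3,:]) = 96.39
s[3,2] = 0.665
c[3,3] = -50.72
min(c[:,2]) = -81.04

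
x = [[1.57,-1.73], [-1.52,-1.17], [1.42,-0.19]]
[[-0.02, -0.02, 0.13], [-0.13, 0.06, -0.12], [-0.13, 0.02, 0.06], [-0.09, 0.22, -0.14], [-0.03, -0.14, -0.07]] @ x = [[0.18, 0.03], [-0.47, 0.18], [-0.15, 0.19], [-0.67, -0.08], [0.07, 0.23]]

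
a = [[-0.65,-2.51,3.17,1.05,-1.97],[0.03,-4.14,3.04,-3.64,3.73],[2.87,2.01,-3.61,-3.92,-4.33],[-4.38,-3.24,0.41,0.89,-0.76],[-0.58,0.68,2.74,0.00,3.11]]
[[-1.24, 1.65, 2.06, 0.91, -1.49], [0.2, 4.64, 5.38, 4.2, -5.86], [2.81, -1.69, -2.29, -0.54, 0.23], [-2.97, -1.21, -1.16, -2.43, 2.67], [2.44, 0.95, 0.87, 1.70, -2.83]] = a @ [[-0.23, 0.73, 0.89, 0.65, -0.54], [1.10, -0.63, -0.85, -0.19, 0.01], [0.66, 0.34, 0.33, 0.51, -0.91], [-0.84, 0.02, 0.12, -0.24, 0.62], [-0.08, 0.28, 0.34, 0.26, -0.21]]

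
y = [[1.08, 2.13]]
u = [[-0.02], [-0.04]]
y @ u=[[-0.11]]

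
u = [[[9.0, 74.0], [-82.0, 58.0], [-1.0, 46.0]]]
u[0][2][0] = -1.0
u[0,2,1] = 46.0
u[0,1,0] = -82.0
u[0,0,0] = 9.0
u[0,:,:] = [[9.0, 74.0], [-82.0, 58.0], [-1.0, 46.0]]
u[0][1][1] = 58.0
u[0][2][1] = 46.0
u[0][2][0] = -1.0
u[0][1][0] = -82.0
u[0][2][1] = 46.0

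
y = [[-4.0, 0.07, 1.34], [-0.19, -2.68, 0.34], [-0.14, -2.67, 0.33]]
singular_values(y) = [4.27, 3.76, 0.01]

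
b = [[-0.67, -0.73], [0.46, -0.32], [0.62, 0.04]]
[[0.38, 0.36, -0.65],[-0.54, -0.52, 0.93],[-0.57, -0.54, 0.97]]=b @ [[-0.94,-0.89,1.61],[0.34,0.33,-0.59]]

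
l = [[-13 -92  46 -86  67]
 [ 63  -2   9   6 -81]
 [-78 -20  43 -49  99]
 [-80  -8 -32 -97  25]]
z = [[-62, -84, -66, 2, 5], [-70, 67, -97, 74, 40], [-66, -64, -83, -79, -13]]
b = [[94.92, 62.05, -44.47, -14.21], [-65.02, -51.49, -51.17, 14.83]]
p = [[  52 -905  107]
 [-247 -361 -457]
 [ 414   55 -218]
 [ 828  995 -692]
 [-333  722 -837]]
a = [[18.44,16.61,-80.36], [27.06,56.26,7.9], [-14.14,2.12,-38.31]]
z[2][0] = -66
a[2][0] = -14.14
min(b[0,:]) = -44.47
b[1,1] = -51.49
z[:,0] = [-62, -70, -66]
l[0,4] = 67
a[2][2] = -38.31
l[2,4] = 99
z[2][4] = -13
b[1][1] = -51.49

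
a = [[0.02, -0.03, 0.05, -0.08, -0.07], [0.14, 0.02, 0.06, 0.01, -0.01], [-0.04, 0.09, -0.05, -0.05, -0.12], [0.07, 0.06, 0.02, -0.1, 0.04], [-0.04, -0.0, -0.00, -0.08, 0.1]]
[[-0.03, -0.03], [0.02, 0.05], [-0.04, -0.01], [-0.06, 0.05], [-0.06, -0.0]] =a @[[0.30, 0.49], [-0.36, 0.24], [-0.31, -0.32], [0.46, 0.01], [-0.08, 0.2]]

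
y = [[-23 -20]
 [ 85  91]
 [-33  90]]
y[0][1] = -20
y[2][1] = 90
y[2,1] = 90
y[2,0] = -33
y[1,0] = 85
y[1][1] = 91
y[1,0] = 85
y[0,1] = -20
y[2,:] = [-33, 90]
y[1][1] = 91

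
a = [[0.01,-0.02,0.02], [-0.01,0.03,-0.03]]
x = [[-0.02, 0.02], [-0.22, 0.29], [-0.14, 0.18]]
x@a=[[-0.00, 0.00, -0.00], [-0.01, 0.01, -0.01], [-0.0, 0.01, -0.01]]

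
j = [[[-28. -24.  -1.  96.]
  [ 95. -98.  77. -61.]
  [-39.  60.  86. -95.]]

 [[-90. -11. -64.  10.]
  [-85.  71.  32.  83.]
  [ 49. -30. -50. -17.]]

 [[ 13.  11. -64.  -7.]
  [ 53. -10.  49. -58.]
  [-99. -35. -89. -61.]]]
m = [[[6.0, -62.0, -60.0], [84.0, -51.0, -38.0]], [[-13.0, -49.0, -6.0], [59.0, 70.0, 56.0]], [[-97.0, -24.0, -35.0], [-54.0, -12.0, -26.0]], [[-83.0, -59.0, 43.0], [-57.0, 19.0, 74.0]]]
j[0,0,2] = -1.0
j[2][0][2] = -64.0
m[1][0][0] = -13.0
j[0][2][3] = -95.0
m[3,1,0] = -57.0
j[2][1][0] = 53.0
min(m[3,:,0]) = -83.0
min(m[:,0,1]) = -62.0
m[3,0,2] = 43.0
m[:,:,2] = [[-60.0, -38.0], [-6.0, 56.0], [-35.0, -26.0], [43.0, 74.0]]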